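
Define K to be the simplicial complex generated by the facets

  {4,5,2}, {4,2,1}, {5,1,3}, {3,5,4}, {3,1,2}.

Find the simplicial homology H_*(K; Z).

Fix the vertex order 1 < 2 < 3 < 4 < 5 and write every simplex with vertices in increasing order. Then dim K = 2 and the simplices of K are:

  0-simplices (5): [1], [2], [3], [4], [5]
  1-simplices (10): [1,2], [1,3], [1,4], [1,5], [2,3], [2,4], [2,5], [3,4], [3,5], [4,5]
  2-simplices (5): [1,2,3], [1,2,4], [1,3,5], [2,4,5], [3,4,5]

Hence C_0 ≅ Z^5, C_1 ≅ Z^10, C_2 ≅ Z^5.

∂_1: C_1 → C_0 is given by ∂[p,q] = [q] − [p].
The resulting 5×10 matrix has rank 4, and its Smith normal form has invariant factors (1,1,1,1).

∂_2: C_2 → C_1 acts by ∂[p,q,r] = [q,r] − [p,r] + [p,q]. For instance
  ∂[1,2,3] = [2,3] − [1,3] + [1,2],
  ∂[2,4,5] = [4,5] − [2,5] + [2,4].
As a 10×5 matrix over Z this has rank 5, with invariant factors (1,1,1,1,1).

From H_k ≅ ker(∂_k) / im(∂_{k+1}) we obtain:

  H_0: rank C_0 − rank ∂_1 = 5 − 4 = 1, and the invariant factors of ∂_1 are all 1, so H_0 ≅ Z.
  H_1: rank ker ∂_1 − rank ∂_2 = (10 − 4) − 5 = 1, and the invariant factors of ∂_2 are all 1, so H_1 ≅ Z.
  H_2: rank ker ∂_2 − rank ∂_3 = (5 − 5) − 0 = 0, and there is no ∂_3, so H_2 ≅ 0.

As a check, the Euler characteristic is 5 − 10 + 5 = 0, which agrees with 1 − 1 + 0 = 0.

H_0 = Z,  H_1 = Z,  H_2 = 0.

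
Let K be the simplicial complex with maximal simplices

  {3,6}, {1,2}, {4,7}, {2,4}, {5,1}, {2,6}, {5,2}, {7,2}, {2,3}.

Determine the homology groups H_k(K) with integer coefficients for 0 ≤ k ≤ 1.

H_0 ≅ Z,  H_1 ≅ Z^3.

Fix the vertex order 1 < 2 < 3 < 4 < 5 < 6 < 7 and write every simplex with vertices in increasing order. Then dim K = 1 and the simplices of K are:

  0-simplices (7): [1], [2], [3], [4], [5], [6], [7]
  1-simplices (9): [1,2], [1,5], [2,3], [2,4], [2,5], [2,6], [2,7], [3,6], [4,7]

giving chain groups C_0 ≅ Z^7, C_1 ≅ Z^9.

Boundary ∂_1: C_1 → C_0 maps an edge to its endpoints' difference, ∂[p,q] = q − p.
The resulting 7×9 matrix has rank 6, and its Smith normal form has invariant factors (1,1,1,1,1,1).

From H_k ≅ ker(∂_k) / im(∂_{k+1}) we obtain:

  H_0: rank C_0 − rank ∂_1 = 7 − 6 = 1, and the invariant factors of ∂_1 are all 1, so H_0 ≅ Z.
  H_1: rank ker ∂_1 − rank ∂_2 = (9 − 6) − 0 = 3, and there is no ∂_2, so H_1 ≅ Z^3.

As a check, the Euler characteristic is 7 − 9 = -2, which agrees with 1 − 3 = -2.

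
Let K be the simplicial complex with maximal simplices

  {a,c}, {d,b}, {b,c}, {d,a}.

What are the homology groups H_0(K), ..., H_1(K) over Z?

We work with the vertex ordering a < b < c < d. The simplices of K, each written with vertices in increasing order, are:

  0-simplices (4): a, b, c, d
  1-simplices (4): ac, ad, bc, bd

Hence C_0 ≅ Z^4, C_1 ≅ Z^4.

The boundary map ∂_1: C_1 → C_0 sends each edge [p,q] (with p < q) to q − p.
The resulting 4×4 matrix has rank 3, and its Smith normal form has invariant factors (1,1,1).

Now H_k = ker ∂_k / im ∂_{k+1}, so:

  H_0: rank C_0 − rank ∂_1 = 4 − 3 = 1, and the invariant factors of ∂_1 are all 1, so H_0 = Z.
  H_1: rank ker ∂_1 − rank ∂_2 = (4 − 3) − 0 = 1, and there is no ∂_2, so H_1 = Z.

As a check, the Euler characteristic is 4 − 4 = 0, which agrees with 1 − 1 = 0.

H_0 = Z,  H_1 = Z.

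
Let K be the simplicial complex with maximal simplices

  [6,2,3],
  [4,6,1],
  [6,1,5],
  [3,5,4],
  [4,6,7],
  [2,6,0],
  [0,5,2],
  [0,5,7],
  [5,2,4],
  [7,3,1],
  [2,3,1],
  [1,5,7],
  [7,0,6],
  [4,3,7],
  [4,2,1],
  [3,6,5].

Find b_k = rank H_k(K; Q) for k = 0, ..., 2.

b_0 = 1, b_1 = 2, b_2 = 1.

Order the vertices as 0 < 1 < 2 < 3 < 4 < 5 < 6 < 7. Listing each simplex with vertices in this order, K has dimension 2 with simplices:

  0-simplices (8): [0], [1], [2], [3], [4], [5], [6], [7]
  1-simplices (24): (24 of them)
  2-simplices (16): [0,2,5], [0,2,6], [0,5,7], [0,6,7], [1,2,3], [1,2,4], [1,3,7], [1,4,6], [1,5,6], [1,5,7], [2,3,6], [2,4,5], [3,4,5], [3,4,7], [3,5,6], [4,6,7]

so the chain groups are C_0 ≅ Z^8, C_1 ≅ Z^24, C_2 ≅ Z^16.

Boundary ∂_1: C_1 → C_0 is given by ∂[p,q] = [q] − [p].
This gives a 8×24 integer matrix of rank 7; reducing to Smith normal form yields diagonal entries (1,1,1,1,1,1,1).

∂_2: C_2 → C_1 acts by ∂[p,q,r] = [q,r] − [p,r] + [p,q]. For instance
  ∂[0,6,7] = [6,7] − [0,7] + [0,6],
  ∂[2,3,6] = [3,6] − [2,6] + [2,3].
As a 24×16 matrix over Z this has rank 15, with invariant factors (1,1,1,1,1,1,1,1,1,1,1,1,1,1,1).

From H_k ≅ ker(∂_k) / im(∂_{k+1}) we obtain:

  H_0: rank C_0 − rank ∂_1 = 8 − 7 = 1, and the invariant factors of ∂_1 are all 1, so H_0 = Z.
  H_1: rank ker ∂_1 − rank ∂_2 = (24 − 7) − 15 = 2, and the invariant factors of ∂_2 are all 1, so H_1 = Z^2.
  H_2: rank ker ∂_2 − rank ∂_3 = (16 − 15) − 0 = 1, and there is no ∂_3, so H_2 = Z.

As a check, the Euler characteristic is 8 − 24 + 16 = 0, which agrees with 1 − 2 + 1 = 0.

Hence the Betti numbers are b_0 = 1, b_1 = 2, b_2 = 1.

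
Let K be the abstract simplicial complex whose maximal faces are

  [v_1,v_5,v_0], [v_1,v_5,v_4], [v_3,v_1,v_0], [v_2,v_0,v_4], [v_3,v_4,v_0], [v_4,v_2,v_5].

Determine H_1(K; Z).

Take the total order v_0 < v_1 < v_2 < v_3 < v_4 < v_5 on the vertex set. Then K (dimension 2) consists of the simplices:

  0-simplices (6): [v_0], [v_1], [v_2], [v_3], [v_4], [v_5]
  1-simplices (12): [v_0,v_1], [v_0,v_2], [v_0,v_3], [v_0,v_4], [v_0,v_5], [v_1,v_3], [v_1,v_4], [v_1,v_5], [v_2,v_4], [v_2,v_5], [v_3,v_4], [v_4,v_5]
  2-simplices (6): [v_0,v_1,v_3], [v_0,v_1,v_5], [v_0,v_2,v_4], [v_0,v_3,v_4], [v_1,v_4,v_5], [v_2,v_4,v_5]

so the chain groups are C_0 ≅ Z^6, C_1 ≅ Z^12, C_2 ≅ Z^6.

The boundary map ∂_1: C_1 → C_0 sends each edge [p,q] (with p < q) to q − p.
This gives a 6×12 integer matrix of rank 5; reducing to Smith normal form yields diagonal entries (1,1,1,1,1).

∂_2: C_2 → C_1 maps a triangle to the signed sum of its edges. For instance
  ∂[v_0,v_1,v_5] = [v_1,v_5] − [v_0,v_5] + [v_0,v_1],
  ∂[v_1,v_4,v_5] = [v_4,v_5] − [v_1,v_5] + [v_1,v_4].
As a 12×6 matrix over Z this has rank 6, with invariant factors (1,1,1,1,1,1).

Computing H_k = (kernel of ∂_k) / (image of ∂_{k+1}):

  H_1: rank ker ∂_1 − rank ∂_2 = (12 − 5) − 6 = 1, and the invariant factors of ∂_2 are all 1, so H_1 ≅ Z.

H_1 ≅ Z.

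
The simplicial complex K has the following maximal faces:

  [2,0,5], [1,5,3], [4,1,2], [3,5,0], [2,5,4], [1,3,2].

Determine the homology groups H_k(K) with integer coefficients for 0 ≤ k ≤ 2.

H_0 ≅ Z,  H_1 ≅ Z,  H_2 = 0.

K has 6 vertices, 12 edges, 6 triangles.
rank ∂_0 = 0, rank ∂_1 = 5 ⇒ b_0 = 6 − 0 − 5 = 1; all invariant factors of ∂_1 are 1 so no torsion. So H_0 ≅ Z.
rank ∂_1 = 5, rank ∂_2 = 6 ⇒ b_1 = 12 − 5 − 6 = 1; all invariant factors of ∂_2 are 1 so no torsion. So H_1 ≅ Z.
rank ∂_2 = 6, rank ∂_3 = 0 ⇒ b_2 = 6 − 6 − 0 = 0. So H_2 ≅ 0.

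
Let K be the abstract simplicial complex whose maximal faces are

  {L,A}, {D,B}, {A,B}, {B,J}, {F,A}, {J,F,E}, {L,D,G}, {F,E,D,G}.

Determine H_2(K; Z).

H_2 = 0.

Order the vertices as A < B < D < E < F < G < J < L. Listing each simplex with vertices in this order, K has dimension 3 with simplices:

  0-simplices (8): A, B, D, E, F, G, J, L
  1-simplices (15): AB, AF, AL, BD, BJ, DE, DF, DG, DL, EF, EG, EJ, FG, FJ, GL
  2-simplices (6): DEF, DEG, DFG, DGL, EFG, EFJ
  3-simplices (1): DEFG

giving chain groups C_0 ≅ Z^8, C_1 ≅ Z^15, C_2 ≅ Z^6, C_3 ≅ Z^1.

∂_1: C_1 → C_0 maps an edge to its endpoints' difference, ∂[p,q] = q − p.
The resulting 8×15 matrix has rank 7, and its Smith normal form has invariant factors (1,1,1,1,1,1,1).

The boundary map ∂_2: C_2 → C_1 maps a triangle to the signed sum of its edges. For instance
  ∂EFG = FG − EG + EF,
  ∂DEG = EG − DG + DE.
The 15×6 boundary matrix has rank 5 and Smith normal form diag(1,1,1,1,1).

Boundary ∂_3: C_3 → C_2 sends each 3-simplex σ to the alternating sum Σ_i (−1)^i (σ with its i-th vertex removed). For instance
  ∂DEFG = EFG − DFG + DEG − DEF.
The 6×1 boundary matrix has rank 1 and Smith normal form diag(1).

Now H_k = ker ∂_k / im ∂_{k+1}, so:

  H_2: rank ker ∂_2 − rank ∂_3 = (6 − 5) − 1 = 0, and the invariant factors of ∂_3 are all 1, so H_2 = 0.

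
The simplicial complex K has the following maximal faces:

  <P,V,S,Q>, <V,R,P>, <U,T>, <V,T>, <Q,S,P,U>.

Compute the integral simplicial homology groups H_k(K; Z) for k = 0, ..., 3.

H_0 = Z,  H_1 = Z,  H_2 = 0,  H_3 = 0.

Take the total order P < Q < R < S < T < U < V on the vertex set. Then K (dimension 3) consists of the simplices:

  0-simplices (7): P, Q, R, S, T, U, V
  1-simplices (13): PQ, PR, PS, PU, PV, QS, QU, QV, RV, SU, SV, TU, TV
  2-simplices (8): PQS, PQU, PQV, PRV, PSU, PSV, QSU, QSV
  3-simplices (2): PQSU, PQSV

so the chain groups are C_0 ≅ Z^7, C_1 ≅ Z^13, C_2 ≅ Z^8, C_3 ≅ Z^2.

∂_1: C_1 → C_0 is given by ∂[p,q] = [q] − [p].
This gives a 7×13 integer matrix of rank 6; reducing to Smith normal form yields diagonal entries (1,1,1,1,1,1).

Boundary ∂_2: C_2 → C_1 acts by ∂[p,q,r] = [q,r] − [p,r] + [p,q]. For instance
  ∂PRV = RV − PV + PR,
  ∂PQV = QV − PV + PQ.
The 13×8 boundary matrix has rank 6 and Smith normal form diag(1,1,1,1,1,1).

The boundary map ∂_3: C_3 → C_2 sends each 3-simplex σ to the alternating sum Σ_i (−1)^i (σ with its i-th vertex removed). For instance
  ∂PQSV = QSV − PSV + PQV − PQS,
  ∂PQSU = QSU − PSU + PQU − PQS.
As a 8×2 matrix over Z this has rank 2, with invariant factors (1,1).

Reading off H_k = ker ∂_k / im ∂_{k+1}:

  H_0: rank C_0 − rank ∂_1 = 7 − 6 = 1, and the invariant factors of ∂_1 are all 1, so H_0 = Z.
  H_1: rank ker ∂_1 − rank ∂_2 = (13 − 6) − 6 = 1, and the invariant factors of ∂_2 are all 1, so H_1 = Z.
  H_2: rank ker ∂_2 − rank ∂_3 = (8 − 6) − 2 = 0, and the invariant factors of ∂_3 are all 1, so H_2 = 0.
  H_3: rank ker ∂_3 − rank ∂_4 = (2 − 2) − 0 = 0, and there is no ∂_4, so H_3 = 0.

As a check, the Euler characteristic is 7 − 13 + 8 − 2 = 0, which agrees with 1 − 1 + 0 − 0 = 0.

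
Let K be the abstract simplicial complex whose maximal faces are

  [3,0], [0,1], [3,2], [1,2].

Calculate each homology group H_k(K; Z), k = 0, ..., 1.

H_0 = Z,  H_1 = Z.

K has 4 vertices, 4 edges.
rank ∂_0 = 0, rank ∂_1 = 3 ⇒ b_0 = 4 − 0 − 3 = 1; all invariant factors of ∂_1 are 1 so no torsion. So H_0 = Z.
rank ∂_1 = 3, rank ∂_2 = 0 ⇒ b_1 = 4 − 3 − 0 = 1. So H_1 = Z.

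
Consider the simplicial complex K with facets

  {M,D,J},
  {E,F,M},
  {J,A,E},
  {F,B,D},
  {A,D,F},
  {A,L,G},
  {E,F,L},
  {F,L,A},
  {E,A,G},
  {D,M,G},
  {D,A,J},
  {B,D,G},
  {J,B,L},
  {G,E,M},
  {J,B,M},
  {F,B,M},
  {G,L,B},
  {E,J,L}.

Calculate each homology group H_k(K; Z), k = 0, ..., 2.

We work with the vertex ordering A < B < D < E < F < G < J < L < M. The simplices of K, each written with vertices in increasing order, are:

  0-simplices (9): A, B, D, E, F, G, J, L, M
  1-simplices (27): AD, AE, AF, AG, AJ, AL, BD, BF, BG, BJ, BL, BM, DF, DG, DJ, DM, EF, EG, EJ, EL, EM, FL, FM, GL, GM, JL, JM
  2-simplices (18): ADF, ADJ, AEG, AEJ, AFL, AGL, BDF, BDG, BFM, BGL, BJL, BJM, DGM, DJM, EFL, EFM, EGM, EJL

so the chain groups are C_0 ≅ Z^9, C_1 ≅ Z^27, C_2 ≅ Z^18.

∂_1: C_1 → C_0 maps an edge to its endpoints' difference, ∂[p,q] = q − p. For instance
  ∂EF = F − E.
This gives a 9×27 integer matrix of rank 8; reducing to Smith normal form yields diagonal entries (1,1,1,1,1,1,1,1).

Boundary ∂_2: C_2 → C_1 acts by ∂[p,q,r] = [q,r] − [p,r] + [p,q]. For instance
  ∂EFM = FM − EM + EF,
  ∂DJM = JM − DM + DJ.
As a 27×18 matrix over Z this has rank 18, with invariant factors (1,1,1,1,1,1,1,1,1,1,1,1,1,1,1,1,1,2).

Now H_k = ker ∂_k / im ∂_{k+1}, so:

  H_0: rank C_0 − rank ∂_1 = 9 − 8 = 1, and the invariant factors of ∂_1 are all 1, so H_0 ≅ Z.
  H_1: rank ker ∂_1 − rank ∂_2 = (27 − 8) − 18 = 1, and ∂_2 has invariant factor 2 > 1, so H_1 ≅ Z × Z/2.
  H_2: rank ker ∂_2 − rank ∂_3 = (18 − 18) − 0 = 0, and there is no ∂_3, so H_2 ≅ 0.

As a check, the Euler characteristic is 9 − 27 + 18 = 0, which agrees with 1 − 1 + 0 = 0.
(K is a triangulation of the Klein bottle.)

H_0 = Z,  H_1 = Z × Z/2,  H_2 = 0.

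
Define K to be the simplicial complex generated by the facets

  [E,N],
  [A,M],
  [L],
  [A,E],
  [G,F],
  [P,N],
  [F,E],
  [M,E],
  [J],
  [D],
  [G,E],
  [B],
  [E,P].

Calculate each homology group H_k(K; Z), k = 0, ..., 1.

H_0 = Z^5,  H_1 = Z^3.

K has 11 vertices, 9 edges.
rank ∂_0 = 0, rank ∂_1 = 6 ⇒ b_0 = 11 − 0 − 6 = 5; all invariant factors of ∂_1 are 1 so no torsion. So H_0 ≅ Z^5.
rank ∂_1 = 6, rank ∂_2 = 0 ⇒ b_1 = 9 − 6 − 0 = 3. So H_1 ≅ Z^3.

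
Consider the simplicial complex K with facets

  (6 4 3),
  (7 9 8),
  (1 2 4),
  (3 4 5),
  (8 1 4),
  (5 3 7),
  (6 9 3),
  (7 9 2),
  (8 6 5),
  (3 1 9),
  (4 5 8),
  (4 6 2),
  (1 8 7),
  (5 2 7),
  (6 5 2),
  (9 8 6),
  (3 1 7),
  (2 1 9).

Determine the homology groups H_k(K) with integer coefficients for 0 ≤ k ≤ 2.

K has 9 vertices, 27 edges, 18 triangles.
rank ∂_0 = 0, rank ∂_1 = 8 ⇒ b_0 = 9 − 0 − 8 = 1; all invariant factors of ∂_1 are 1 so no torsion. So H_0 ≅ Z.
rank ∂_1 = 8, rank ∂_2 = 18 ⇒ b_1 = 27 − 8 − 18 = 1; ∂_2 has invariant factor(s) [2] giving torsion. So H_1 ≅ Z ⊕ Z/2Z.
rank ∂_2 = 18, rank ∂_3 = 0 ⇒ b_2 = 18 − 18 − 0 = 0. So H_2 ≅ 0.

H_0 = Z,  H_1 = Z ⊕ Z/2Z,  H_2 = 0.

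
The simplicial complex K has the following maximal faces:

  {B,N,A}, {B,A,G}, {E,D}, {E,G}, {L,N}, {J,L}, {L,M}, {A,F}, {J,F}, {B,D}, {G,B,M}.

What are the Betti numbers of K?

b_0 = 1, b_1 = 3, b_2 = 0.

Take the total order A < B < D < E < F < G < J < L < M < N on the vertex set. Then K (dimension 2) consists of the simplices:

  0-simplices (10): A, B, D, E, F, G, J, L, M, N
  1-simplices (15): AB, AF, AG, AN, BD, BG, BM, BN, DE, EG, FJ, GM, JL, LM, LN
  2-simplices (3): ABG, ABN, BGM

giving chain groups C_0 ≅ Z^10, C_1 ≅ Z^15, C_2 ≅ Z^3.

∂_1: C_1 → C_0 sends each edge [p,q] (with p < q) to q − p.
As a 10×15 matrix over Z this has rank 9, with invariant factors (1,1,1,1,1,1,1,1,1).

Boundary ∂_2: C_2 → C_1 acts by ∂[p,q,r] = [q,r] − [p,r] + [p,q]. For instance
  ∂ABN = BN − AN + AB,
  ∂ABG = BG − AG + AB.
As a 15×3 matrix over Z this has rank 3, with invariant factors (1,1,1).

From H_k ≅ ker(∂_k) / im(∂_{k+1}) we obtain:

  H_0: rank C_0 − rank ∂_1 = 10 − 9 = 1, and the invariant factors of ∂_1 are all 1, so H_0 ≅ Z.
  H_1: rank ker ∂_1 − rank ∂_2 = (15 − 9) − 3 = 3, and the invariant factors of ∂_2 are all 1, so H_1 ≅ Z^3.
  H_2: rank ker ∂_2 − rank ∂_3 = (3 − 3) − 0 = 0, and there is no ∂_3, so H_2 ≅ 0.

Hence the Betti numbers are b_0 = 1, b_1 = 3, b_2 = 0.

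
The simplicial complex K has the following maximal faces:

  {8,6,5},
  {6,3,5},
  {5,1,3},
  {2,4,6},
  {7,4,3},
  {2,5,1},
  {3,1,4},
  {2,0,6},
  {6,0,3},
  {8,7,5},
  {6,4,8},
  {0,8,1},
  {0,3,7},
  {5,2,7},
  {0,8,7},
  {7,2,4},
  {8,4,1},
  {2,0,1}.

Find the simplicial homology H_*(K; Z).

H_0 = Z,  H_1 = Z^2,  H_2 = Z.

We work with the vertex ordering 0 < 1 < 2 < 3 < 4 < 5 < 6 < 7 < 8. The simplices of K, each written with vertices in increasing order, are:

  0-simplices (9): [0], [1], [2], [3], [4], [5], [6], [7], [8]
  1-simplices (27): (27 of them)
  2-simplices (18): [0,1,2], [0,1,8], [0,2,6], [0,3,6], [0,3,7], [0,7,8], [1,2,5], [1,3,4], [1,3,5], [1,4,8], [2,4,6], [2,4,7], [2,5,7], [3,4,7], [3,5,6], [4,6,8], [5,6,8], [5,7,8]

Hence C_0 ≅ Z^9, C_1 ≅ Z^27, C_2 ≅ Z^18.

Boundary ∂_1: C_1 → C_0 sends each edge [p,q] (with p < q) to q − p. For instance
  ∂[5,6] = [6] − [5].
This gives a 9×27 integer matrix of rank 8; reducing to Smith normal form yields diagonal entries (1,1,1,1,1,1,1,1).

Boundary ∂_2: C_2 → C_1 acts by ∂[p,q,r] = [q,r] − [p,r] + [p,q]. For instance
  ∂[0,1,2] = [1,2] − [0,2] + [0,1],
  ∂[0,2,6] = [2,6] − [0,6] + [0,2].
This gives a 27×18 integer matrix of rank 17; reducing to Smith normal form yields diagonal entries (1,1,1,1,1,1,1,1,1,1,1,1,1,1,1,1,1).

From H_k ≅ ker(∂_k) / im(∂_{k+1}) we obtain:

  H_0: rank C_0 − rank ∂_1 = 9 − 8 = 1, and the invariant factors of ∂_1 are all 1, so H_0 ≅ Z.
  H_1: rank ker ∂_1 − rank ∂_2 = (27 − 8) − 17 = 2, and the invariant factors of ∂_2 are all 1, so H_1 ≅ Z^2.
  H_2: rank ker ∂_2 − rank ∂_3 = (18 − 17) − 0 = 1, and there is no ∂_3, so H_2 ≅ Z.

(K is a triangulation of the torus T^2.)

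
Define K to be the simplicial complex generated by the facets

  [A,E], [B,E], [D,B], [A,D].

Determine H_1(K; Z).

H_1 = Z.

Take the total order A < B < D < E on the vertex set. Then K (dimension 1) consists of the simplices:

  0-simplices (4): A, B, D, E
  1-simplices (4): AD, AE, BD, BE

Hence C_0 ≅ Z^4, C_1 ≅ Z^4.

The boundary map ∂_1: C_1 → C_0 sends each edge [p,q] (with p < q) to q − p. For instance
  ∂AE = E − A.
This gives a 4×4 integer matrix of rank 3; reducing to Smith normal form yields diagonal entries (1,1,1).

Computing H_k = (kernel of ∂_k) / (image of ∂_{k+1}):

  H_1: rank ker ∂_1 − rank ∂_2 = (4 − 3) − 0 = 1, and there is no ∂_2, so H_1 = Z.

(K is a triangulation of the circle S^1.)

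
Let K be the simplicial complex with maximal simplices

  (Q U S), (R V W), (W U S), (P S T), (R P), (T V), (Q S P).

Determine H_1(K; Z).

H_1 ≅ Z^2.

We work with the vertex ordering P < Q < R < S < T < U < V < W. The simplices of K, each written with vertices in increasing order, are:

  0-simplices (8): P, Q, R, S, T, U, V, W
  1-simplices (14): PQ, PR, PS, PT, QS, QU, RV, RW, ST, SU, SW, TV, UW, VW
  2-simplices (5): PQS, PST, QSU, RVW, SUW

Hence C_0 ≅ Z^8, C_1 ≅ Z^14, C_2 ≅ Z^5.

Boundary ∂_1: C_1 → C_0 sends each edge [p,q] (with p < q) to q − p.
As a 8×14 matrix over Z this has rank 7, with invariant factors (1,1,1,1,1,1,1).

Boundary ∂_2: C_2 → C_1 acts by ∂[p,q,r] = [q,r] − [p,r] + [p,q]. For instance
  ∂PST = ST − PT + PS,
  ∂RVW = VW − RW + RV.
The 14×5 boundary matrix has rank 5 and Smith normal form diag(1,1,1,1,1).

Now H_k = ker ∂_k / im ∂_{k+1}, so:

  H_1: rank ker ∂_1 − rank ∂_2 = (14 − 7) − 5 = 2, and the invariant factors of ∂_2 are all 1, so H_1 ≅ Z^2.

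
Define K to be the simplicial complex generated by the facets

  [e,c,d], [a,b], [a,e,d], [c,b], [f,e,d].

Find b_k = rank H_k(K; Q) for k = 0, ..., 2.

b_0 = 1, b_1 = 1, b_2 = 0.

K has 6 vertices, 9 edges, 3 triangles.
rank ∂_0 = 0, rank ∂_1 = 5 ⇒ b_0 = 6 − 0 − 5 = 1; all invariant factors of ∂_1 are 1 so no torsion. So H_0 = Z.
rank ∂_1 = 5, rank ∂_2 = 3 ⇒ b_1 = 9 − 5 − 3 = 1; all invariant factors of ∂_2 are 1 so no torsion. So H_1 = Z.
rank ∂_2 = 3, rank ∂_3 = 0 ⇒ b_2 = 3 − 3 − 0 = 0. So H_2 = 0.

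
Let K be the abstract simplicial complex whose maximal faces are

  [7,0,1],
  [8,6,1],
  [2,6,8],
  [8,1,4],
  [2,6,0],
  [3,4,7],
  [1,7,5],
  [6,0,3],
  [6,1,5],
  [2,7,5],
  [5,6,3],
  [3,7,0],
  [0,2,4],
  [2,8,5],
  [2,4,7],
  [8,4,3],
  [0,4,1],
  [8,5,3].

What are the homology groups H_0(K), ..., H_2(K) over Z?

Take the total order 0 < 1 < 2 < 3 < 4 < 5 < 6 < 7 < 8 on the vertex set. Then K (dimension 2) consists of the simplices:

  0-simplices (9): [0], [1], [2], [3], [4], [5], [6], [7], [8]
  1-simplices (27): (27 of them)
  2-simplices (18): [0,1,4], [0,1,7], [0,2,4], [0,2,6], [0,3,6], [0,3,7], [1,4,8], [1,5,6], [1,5,7], [1,6,8], [2,4,7], [2,5,7], [2,5,8], [2,6,8], [3,4,7], [3,4,8], [3,5,6], [3,5,8]

so the chain groups are C_0 ≅ Z^9, C_1 ≅ Z^27, C_2 ≅ Z^18.

∂_1: C_1 → C_0 sends each edge [p,q] (with p < q) to q − p.
As a 9×27 matrix over Z this has rank 8, with invariant factors (1,1,1,1,1,1,1,1).

∂_2: C_2 → C_1 sends each 2-simplex [p,q,r] to [q,r] − [p,r] + [p,q]. For instance
  ∂[3,5,8] = [5,8] − [3,8] + [3,5],
  ∂[0,2,6] = [2,6] − [0,6] + [0,2].
The resulting 27×18 matrix has rank 18, and its Smith normal form has invariant factors (1,1,1,1,1,1,1,1,1,1,1,1,1,1,1,1,1,2).

Reading off H_k = ker ∂_k / im ∂_{k+1}:

  H_0: rank C_0 − rank ∂_1 = 9 − 8 = 1, and the invariant factors of ∂_1 are all 1, so H_0 ≅ Z.
  H_1: rank ker ∂_1 − rank ∂_2 = (27 − 8) − 18 = 1, and ∂_2 has invariant factor 2 > 1, so H_1 ≅ Z ⊕ Z/2Z.
  H_2: rank ker ∂_2 − rank ∂_3 = (18 − 18) − 0 = 0, and there is no ∂_3, so H_2 ≅ 0.

(K is a triangulation of the Klein bottle.)

H_0 ≅ Z,  H_1 ≅ Z ⊕ Z/2Z,  H_2 = 0.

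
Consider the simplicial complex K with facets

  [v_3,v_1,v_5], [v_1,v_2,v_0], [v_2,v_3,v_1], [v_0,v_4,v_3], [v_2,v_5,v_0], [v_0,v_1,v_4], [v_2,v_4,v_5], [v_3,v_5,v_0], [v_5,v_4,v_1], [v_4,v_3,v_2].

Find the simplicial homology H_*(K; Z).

H_0 = Z,  H_1 = Z/2Z,  H_2 = 0.

We work with the vertex ordering v_0 < v_1 < v_2 < v_3 < v_4 < v_5. The simplices of K, each written with vertices in increasing order, are:

  0-simplices (6): [v_0], [v_1], [v_2], [v_3], [v_4], [v_5]
  1-simplices (15): (15 of them)
  2-simplices (10): [v_0,v_1,v_2], [v_0,v_1,v_4], [v_0,v_2,v_5], [v_0,v_3,v_4], [v_0,v_3,v_5], [v_1,v_2,v_3], [v_1,v_3,v_5], [v_1,v_4,v_5], [v_2,v_3,v_4], [v_2,v_4,v_5]

so the chain groups are C_0 ≅ Z^6, C_1 ≅ Z^15, C_2 ≅ Z^10.

∂_1: C_1 → C_0 is given by ∂[p,q] = [q] − [p].
The resulting 6×15 matrix has rank 5, and its Smith normal form has invariant factors (1,1,1,1,1).

The boundary map ∂_2: C_2 → C_1 sends each 2-simplex [p,q,r] to [q,r] − [p,r] + [p,q]. For instance
  ∂[v_0,v_3,v_4] = [v_3,v_4] − [v_0,v_4] + [v_0,v_3],
  ∂[v_1,v_4,v_5] = [v_4,v_5] − [v_1,v_5] + [v_1,v_4].
This gives a 15×10 integer matrix of rank 10; reducing to Smith normal form yields diagonal entries (1,1,1,1,1,1,1,1,1,2).

Now H_k = ker ∂_k / im ∂_{k+1}, so:

  H_0: rank C_0 − rank ∂_1 = 6 − 5 = 1, and the invariant factors of ∂_1 are all 1, so H_0 ≅ Z.
  H_1: rank ker ∂_1 − rank ∂_2 = (15 − 5) − 10 = 0, and ∂_2 has invariant factor 2 > 1, so H_1 ≅ Z/2Z.
  H_2: rank ker ∂_2 − rank ∂_3 = (10 − 10) − 0 = 0, and there is no ∂_3, so H_2 ≅ 0.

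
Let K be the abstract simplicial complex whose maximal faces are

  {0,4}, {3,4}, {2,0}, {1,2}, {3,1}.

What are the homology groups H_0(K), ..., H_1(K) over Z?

Order the vertices as 0 < 1 < 2 < 3 < 4. Listing each simplex with vertices in this order, K has dimension 1 with simplices:

  0-simplices (5): [0], [1], [2], [3], [4]
  1-simplices (5): [0,2], [0,4], [1,2], [1,3], [3,4]

Hence C_0 ≅ Z^5, C_1 ≅ Z^5.

∂_1: C_1 → C_0 maps an edge to its endpoints' difference, ∂[p,q] = q − p. For instance
  ∂[0,2] = [2] − [0].
This gives a 5×5 integer matrix of rank 4; reducing to Smith normal form yields diagonal entries (1,1,1,1).

Now H_k = ker ∂_k / im ∂_{k+1}, so:

  H_0: rank C_0 − rank ∂_1 = 5 − 4 = 1, and the invariant factors of ∂_1 are all 1, so H_0 ≅ Z.
  H_1: rank ker ∂_1 − rank ∂_2 = (5 − 4) − 0 = 1, and there is no ∂_2, so H_1 ≅ Z.

H_0 = Z,  H_1 = Z.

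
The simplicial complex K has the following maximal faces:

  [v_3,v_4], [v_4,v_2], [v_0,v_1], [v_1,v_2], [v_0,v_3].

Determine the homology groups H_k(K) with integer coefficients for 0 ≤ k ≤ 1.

H_0 = Z,  H_1 = Z.

We work with the vertex ordering v_0 < v_1 < v_2 < v_3 < v_4. The simplices of K, each written with vertices in increasing order, are:

  0-simplices (5): [v_0], [v_1], [v_2], [v_3], [v_4]
  1-simplices (5): [v_0,v_1], [v_0,v_3], [v_1,v_2], [v_2,v_4], [v_3,v_4]

giving chain groups C_0 ≅ Z^5, C_1 ≅ Z^5.

The boundary map ∂_1: C_1 → C_0 maps an edge to its endpoints' difference, ∂[p,q] = q − p.
The resulting 5×5 matrix has rank 4, and its Smith normal form has invariant factors (1,1,1,1).

Computing H_k = (kernel of ∂_k) / (image of ∂_{k+1}):

  H_0: rank C_0 − rank ∂_1 = 5 − 4 = 1, and the invariant factors of ∂_1 are all 1, so H_0 = Z.
  H_1: rank ker ∂_1 − rank ∂_2 = (5 − 4) − 0 = 1, and there is no ∂_2, so H_1 = Z.

As a check, the Euler characteristic is 5 − 5 = 0, which agrees with 1 − 1 = 0.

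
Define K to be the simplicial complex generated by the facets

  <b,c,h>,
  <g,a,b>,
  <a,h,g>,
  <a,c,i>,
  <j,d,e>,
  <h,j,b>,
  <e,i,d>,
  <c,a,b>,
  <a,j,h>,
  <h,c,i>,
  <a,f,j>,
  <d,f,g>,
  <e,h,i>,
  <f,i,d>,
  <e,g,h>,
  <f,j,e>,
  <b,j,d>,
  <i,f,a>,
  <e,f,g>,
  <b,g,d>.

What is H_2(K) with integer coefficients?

K has 10 vertices, 30 edges, 20 triangles.
rank ∂_2 = 20, rank ∂_3 = 0 ⇒ b_2 = 20 − 20 − 0 = 0. So H_2 = 0.

H_2 ≅ 0.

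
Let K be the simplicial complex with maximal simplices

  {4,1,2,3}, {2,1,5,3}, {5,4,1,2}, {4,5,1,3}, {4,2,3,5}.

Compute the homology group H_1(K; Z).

Order the vertices as 1 < 2 < 3 < 4 < 5. Listing each simplex with vertices in this order, K has dimension 3 with simplices:

  0-simplices (5): [1], [2], [3], [4], [5]
  1-simplices (10): [1,2], [1,3], [1,4], [1,5], [2,3], [2,4], [2,5], [3,4], [3,5], [4,5]
  2-simplices (10): [1,2,3], [1,2,4], [1,2,5], [1,3,4], [1,3,5], [1,4,5], [2,3,4], [2,3,5], [2,4,5], [3,4,5]
  3-simplices (5): [1,2,3,4], [1,2,3,5], [1,2,4,5], [1,3,4,5], [2,3,4,5]

Hence C_0 ≅ Z^5, C_1 ≅ Z^10, C_2 ≅ Z^10, C_3 ≅ Z^5.

Boundary ∂_1: C_1 → C_0 sends each edge [p,q] (with p < q) to q − p. For instance
  ∂[3,4] = [4] − [3].
As a 5×10 matrix over Z this has rank 4, with invariant factors (1,1,1,1).

Boundary ∂_2: C_2 → C_1 acts by ∂[p,q,r] = [q,r] − [p,r] + [p,q]. For instance
  ∂[2,3,5] = [3,5] − [2,5] + [2,3],
  ∂[3,4,5] = [4,5] − [3,5] + [3,4].
The 10×10 boundary matrix has rank 6 and Smith normal form diag(1,1,1,1,1,1).

∂_3: C_3 → C_2 sends each 3-simplex σ to the alternating sum Σ_i (−1)^i (σ with its i-th vertex removed). For instance
  ∂[1,3,4,5] = [3,4,5] − [1,4,5] + [1,3,5] − [1,3,4],
  ∂[2,3,4,5] = [3,4,5] − [2,4,5] + [2,3,5] − [2,3,4].
The resulting 10×5 matrix has rank 4, and its Smith normal form has invariant factors (1,1,1,1).

From H_k ≅ ker(∂_k) / im(∂_{k+1}) we obtain:

  H_1: rank ker ∂_1 − rank ∂_2 = (10 − 4) − 6 = 0, and the invariant factors of ∂_2 are all 1, so H_1 = 0.

H_1 ≅ 0.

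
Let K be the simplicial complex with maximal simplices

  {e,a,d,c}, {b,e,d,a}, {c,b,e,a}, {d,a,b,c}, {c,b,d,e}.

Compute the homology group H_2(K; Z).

K has 5 vertices, 10 edges, 10 triangles, 5 3-simplices.
rank ∂_2 = 6, rank ∂_3 = 4 ⇒ b_2 = 10 − 6 − 4 = 0; all invariant factors of ∂_3 are 1 so no torsion. So H_2 = 0.

H_2 = 0.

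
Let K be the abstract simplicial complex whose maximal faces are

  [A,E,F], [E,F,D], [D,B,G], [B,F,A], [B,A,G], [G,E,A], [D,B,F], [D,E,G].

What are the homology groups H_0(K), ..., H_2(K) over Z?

Take the total order A < B < D < E < F < G on the vertex set. Then K (dimension 2) consists of the simplices:

  0-simplices (6): A, B, D, E, F, G
  1-simplices (12): AB, AE, AF, AG, BD, BF, BG, DE, DF, DG, EF, EG
  2-simplices (8): ABF, ABG, AEF, AEG, BDF, BDG, DEF, DEG

giving chain groups C_0 ≅ Z^6, C_1 ≅ Z^12, C_2 ≅ Z^8.

∂_1: C_1 → C_0 sends each edge [p,q] (with p < q) to q − p.
The resulting 6×12 matrix has rank 5, and its Smith normal form has invariant factors (1,1,1,1,1).

∂_2: C_2 → C_1 maps a triangle to the signed sum of its edges. For instance
  ∂DEF = EF − DF + DE,
  ∂BDG = DG − BG + BD.
As a 12×8 matrix over Z this has rank 7, with invariant factors (1,1,1,1,1,1,1).

Computing H_k = (kernel of ∂_k) / (image of ∂_{k+1}):

  H_0: rank C_0 − rank ∂_1 = 6 − 5 = 1, and the invariant factors of ∂_1 are all 1, so H_0 = Z.
  H_1: rank ker ∂_1 − rank ∂_2 = (12 − 5) − 7 = 0, and the invariant factors of ∂_2 are all 1, so H_1 = 0.
  H_2: rank ker ∂_2 − rank ∂_3 = (8 − 7) − 0 = 1, and there is no ∂_3, so H_2 = Z.

(K is a triangulation of the 2-sphere S^2.)

H_0 = Z,  H_1 = 0,  H_2 = Z.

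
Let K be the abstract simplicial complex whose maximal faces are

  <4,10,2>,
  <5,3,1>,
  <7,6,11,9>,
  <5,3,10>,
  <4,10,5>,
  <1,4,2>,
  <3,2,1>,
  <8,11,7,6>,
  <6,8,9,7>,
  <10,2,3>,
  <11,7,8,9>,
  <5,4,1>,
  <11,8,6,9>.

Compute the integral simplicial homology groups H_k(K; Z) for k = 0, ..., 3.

We work with the vertex ordering 1 < 2 < 3 < 4 < 5 < 6 < 7 < 8 < 9 < 10 < 11. The simplices of K, each written with vertices in increasing order, are:

  0-simplices (11): [1], [2], [3], [4], [5], [6], [7], [8], [9], [10], [11]
  1-simplices (22): [1,2], [1,3], [1,4], [1,5], [2,3], [2,4], [2,10], [3,5], [3,10], [4,5], [4,10], [5,10], [6,7], [6,8], [6,9], [6,11], [7,8], [7,9], [7,11], [8,9], [8,11], [9,11]
  2-simplices (18): (18 of them)
  3-simplices (5): [6,7,8,9], [6,7,8,11], [6,7,9,11], [6,8,9,11], [7,8,9,11]

Hence C_0 ≅ Z^11, C_1 ≅ Z^22, C_2 ≅ Z^18, C_3 ≅ Z^5.

∂_1: C_1 → C_0 is given by ∂[p,q] = [q] − [p].
This gives a 11×22 integer matrix of rank 9; reducing to Smith normal form yields diagonal entries (1,1,1,1,1,1,1,1,1).

The boundary map ∂_2: C_2 → C_1 maps a triangle to the signed sum of its edges. For instance
  ∂[7,9,11] = [9,11] − [7,11] + [7,9],
  ∂[1,4,5] = [4,5] − [1,5] + [1,4].
This gives a 22×18 integer matrix of rank 13; reducing to Smith normal form yields diagonal entries (1,1,1,1,1,1,1,1,1,1,1,1,1).

The boundary map ∂_3: C_3 → C_2 sends each 3-simplex σ to the alternating sum Σ_i (−1)^i (σ with its i-th vertex removed). For instance
  ∂[6,7,8,9] = [7,8,9] − [6,8,9] + [6,7,9] − [6,7,8],
  ∂[6,7,9,11] = [7,9,11] − [6,9,11] + [6,7,11] − [6,7,9].
This gives a 18×5 integer matrix of rank 4; reducing to Smith normal form yields diagonal entries (1,1,1,1).

Reading off H_k = ker ∂_k / im ∂_{k+1}:

  H_0: rank C_0 − rank ∂_1 = 11 − 9 = 2, and the invariant factors of ∂_1 are all 1, so H_0 = Z^2.
  H_1: rank ker ∂_1 − rank ∂_2 = (22 − 9) − 13 = 0, and the invariant factors of ∂_2 are all 1, so H_1 = 0.
  H_2: rank ker ∂_2 − rank ∂_3 = (18 − 13) − 4 = 1, and the invariant factors of ∂_3 are all 1, so H_2 = Z.
  H_3: rank ker ∂_3 − rank ∂_4 = (5 − 4) − 0 = 1, and there is no ∂_4, so H_3 = Z.

H_0 = Z^2,  H_1 = 0,  H_2 = Z,  H_3 = Z.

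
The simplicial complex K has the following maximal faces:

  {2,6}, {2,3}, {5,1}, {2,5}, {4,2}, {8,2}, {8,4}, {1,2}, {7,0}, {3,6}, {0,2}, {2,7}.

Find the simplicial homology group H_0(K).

H_0 = Z.

Order the vertices as 0 < 1 < 2 < 3 < 4 < 5 < 6 < 7 < 8. Listing each simplex with vertices in this order, K has dimension 1 with simplices:

  0-simplices (9): [0], [1], [2], [3], [4], [5], [6], [7], [8]
  1-simplices (12): [0,2], [0,7], [1,2], [1,5], [2,3], [2,4], [2,5], [2,6], [2,7], [2,8], [3,6], [4,8]

giving chain groups C_0 ≅ Z^9, C_1 ≅ Z^12.

∂_1: C_1 → C_0 maps an edge to its endpoints' difference, ∂[p,q] = q − p. For instance
  ∂[2,4] = [4] − [2].
This gives a 9×12 integer matrix of rank 8; reducing to Smith normal form yields diagonal entries (1,1,1,1,1,1,1,1).

Now H_k = ker ∂_k / im ∂_{k+1}, so:

  H_0: rank C_0 − rank ∂_1 = 9 − 8 = 1, and the invariant factors of ∂_1 are all 1, so H_0 ≅ Z.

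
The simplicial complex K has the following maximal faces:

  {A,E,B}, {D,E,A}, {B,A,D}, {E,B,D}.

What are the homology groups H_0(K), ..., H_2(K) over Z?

H_0 = Z,  H_1 = 0,  H_2 = Z.

We work with the vertex ordering A < B < D < E. The simplices of K, each written with vertices in increasing order, are:

  0-simplices (4): A, B, D, E
  1-simplices (6): AB, AD, AE, BD, BE, DE
  2-simplices (4): ABD, ABE, ADE, BDE

so the chain groups are C_0 ≅ Z^4, C_1 ≅ Z^6, C_2 ≅ Z^4.

∂_1: C_1 → C_0 sends each edge [p,q] (with p < q) to q − p. For instance
  ∂AB = B − A.
The 4×6 boundary matrix has rank 3 and Smith normal form diag(1,1,1).

Boundary ∂_2: C_2 → C_1 sends each 2-simplex [p,q,r] to [q,r] − [p,r] + [p,q]. For instance
  ∂ADE = DE − AE + AD,
  ∂BDE = DE − BE + BD.
This gives a 6×4 integer matrix of rank 3; reducing to Smith normal form yields diagonal entries (1,1,1).

Computing H_k = (kernel of ∂_k) / (image of ∂_{k+1}):

  H_0: rank C_0 − rank ∂_1 = 4 − 3 = 1, and the invariant factors of ∂_1 are all 1, so H_0 ≅ Z.
  H_1: rank ker ∂_1 − rank ∂_2 = (6 − 3) − 3 = 0, and the invariant factors of ∂_2 are all 1, so H_1 ≅ 0.
  H_2: rank ker ∂_2 − rank ∂_3 = (4 − 3) − 0 = 1, and there is no ∂_3, so H_2 ≅ Z.

As a check, the Euler characteristic is 4 − 6 + 4 = 2, which agrees with 1 − 0 + 1 = 2.
(K is a triangulation of the 2-sphere S^2.)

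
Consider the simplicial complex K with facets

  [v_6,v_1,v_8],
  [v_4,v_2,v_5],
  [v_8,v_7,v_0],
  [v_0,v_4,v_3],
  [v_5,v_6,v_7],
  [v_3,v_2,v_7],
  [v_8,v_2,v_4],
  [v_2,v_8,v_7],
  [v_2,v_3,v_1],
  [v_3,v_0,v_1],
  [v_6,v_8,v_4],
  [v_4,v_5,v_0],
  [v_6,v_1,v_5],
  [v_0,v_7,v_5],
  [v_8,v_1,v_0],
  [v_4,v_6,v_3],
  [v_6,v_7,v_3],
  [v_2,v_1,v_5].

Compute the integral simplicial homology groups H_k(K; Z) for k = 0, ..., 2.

Fix the vertex order v_0 < v_1 < v_2 < v_3 < v_4 < v_5 < v_6 < v_7 < v_8 and write every simplex with vertices in increasing order. Then dim K = 2 and the simplices of K are:

  0-simplices (9): [v_0], [v_1], [v_2], [v_3], [v_4], [v_5], [v_6], [v_7], [v_8]
  1-simplices (27): (27 of them)
  2-simplices (18): (18 of them)

Hence C_0 ≅ Z^9, C_1 ≅ Z^27, C_2 ≅ Z^18.

Boundary ∂_1: C_1 → C_0 maps an edge to its endpoints' difference, ∂[p,q] = q − p. For instance
  ∂[v_0,v_4] = [v_4] − [v_0].
As a 9×27 matrix over Z this has rank 8, with invariant factors (1,1,1,1,1,1,1,1).

The boundary map ∂_2: C_2 → C_1 acts by ∂[p,q,r] = [q,r] − [p,r] + [p,q]. For instance
  ∂[v_0,v_1,v_8] = [v_1,v_8] − [v_0,v_8] + [v_0,v_1],
  ∂[v_4,v_6,v_8] = [v_6,v_8] − [v_4,v_8] + [v_4,v_6].
As a 27×18 matrix over Z this has rank 17, with invariant factors (1,1,1,1,1,1,1,1,1,1,1,1,1,1,1,1,1).

Now H_k = ker ∂_k / im ∂_{k+1}, so:

  H_0: rank C_0 − rank ∂_1 = 9 − 8 = 1, and the invariant factors of ∂_1 are all 1, so H_0 ≅ Z.
  H_1: rank ker ∂_1 − rank ∂_2 = (27 − 8) − 17 = 2, and the invariant factors of ∂_2 are all 1, so H_1 ≅ Z^2.
  H_2: rank ker ∂_2 − rank ∂_3 = (18 − 17) − 0 = 1, and there is no ∂_3, so H_2 ≅ Z.

As a check, the Euler characteristic is 9 − 27 + 18 = 0, which agrees with 1 − 2 + 1 = 0.
(K is a triangulation of the torus T^2.)

H_0 = Z,  H_1 = Z^2,  H_2 = Z.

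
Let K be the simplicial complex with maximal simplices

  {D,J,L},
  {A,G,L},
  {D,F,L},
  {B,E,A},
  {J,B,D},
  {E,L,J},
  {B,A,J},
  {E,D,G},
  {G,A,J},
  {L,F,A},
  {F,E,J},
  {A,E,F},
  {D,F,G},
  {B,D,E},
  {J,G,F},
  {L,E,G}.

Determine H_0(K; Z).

H_0 ≅ Z.

Take the total order A < B < D < E < F < G < J < L on the vertex set. Then K (dimension 2) consists of the simplices:

  0-simplices (8): A, B, D, E, F, G, J, L
  1-simplices (24): AB, AE, AF, AG, AJ, AL, BD, BE, BJ, DE, DF, DG, DJ, DL, EF, EG, EJ, EL, FG, FJ, FL, GJ, GL, JL
  2-simplices (16): ABE, ABJ, AEF, AFL, AGJ, AGL, BDE, BDJ, DEG, DFG, DFL, DJL, EFJ, EGL, EJL, FGJ

Hence C_0 ≅ Z^8, C_1 ≅ Z^24, C_2 ≅ Z^16.

Boundary ∂_1: C_1 → C_0 is given by ∂[p,q] = [q] − [p]. For instance
  ∂FG = G − F.
This gives a 8×24 integer matrix of rank 7; reducing to Smith normal form yields diagonal entries (1,1,1,1,1,1,1).

∂_2: C_2 → C_1 maps a triangle to the signed sum of its edges. For instance
  ∂AGJ = GJ − AJ + AG,
  ∂AFL = FL − AL + AF.
The resulting 24×16 matrix has rank 15, and its Smith normal form has invariant factors (1,1,1,1,1,1,1,1,1,1,1,1,1,1,1).

From H_k ≅ ker(∂_k) / im(∂_{k+1}) we obtain:

  H_0: rank C_0 − rank ∂_1 = 8 − 7 = 1, and the invariant factors of ∂_1 are all 1, so H_0 = Z.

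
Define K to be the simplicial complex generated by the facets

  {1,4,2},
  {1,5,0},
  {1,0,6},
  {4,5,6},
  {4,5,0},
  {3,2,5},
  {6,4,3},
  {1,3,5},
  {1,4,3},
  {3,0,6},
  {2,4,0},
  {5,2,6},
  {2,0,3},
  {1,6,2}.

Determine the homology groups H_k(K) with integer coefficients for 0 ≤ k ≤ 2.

H_0 = Z,  H_1 = Z^2,  H_2 = Z.

We work with the vertex ordering 0 < 1 < 2 < 3 < 4 < 5 < 6. The simplices of K, each written with vertices in increasing order, are:

  0-simplices (7): [0], [1], [2], [3], [4], [5], [6]
  1-simplices (21): [0,1], [0,2], [0,3], [0,4], [0,5], [0,6], [1,2], [1,3], [1,4], [1,5], [1,6], [2,3], [2,4], [2,5], [2,6], [3,4], [3,5], [3,6], [4,5], [4,6], [5,6]
  2-simplices (14): [0,1,5], [0,1,6], [0,2,3], [0,2,4], [0,3,6], [0,4,5], [1,2,4], [1,2,6], [1,3,4], [1,3,5], [2,3,5], [2,5,6], [3,4,6], [4,5,6]

so the chain groups are C_0 ≅ Z^7, C_1 ≅ Z^21, C_2 ≅ Z^14.

∂_1: C_1 → C_0 sends each edge [p,q] (with p < q) to q − p.
The resulting 7×21 matrix has rank 6, and its Smith normal form has invariant factors (1,1,1,1,1,1).

∂_2: C_2 → C_1 sends each 2-simplex [p,q,r] to [q,r] − [p,r] + [p,q]. For instance
  ∂[0,1,5] = [1,5] − [0,5] + [0,1],
  ∂[1,3,5] = [3,5] − [1,5] + [1,3].
The 21×14 boundary matrix has rank 13 and Smith normal form diag(1,1,1,1,1,1,1,1,1,1,1,1,1).

Computing H_k = (kernel of ∂_k) / (image of ∂_{k+1}):

  H_0: rank C_0 − rank ∂_1 = 7 − 6 = 1, and the invariant factors of ∂_1 are all 1, so H_0 = Z.
  H_1: rank ker ∂_1 − rank ∂_2 = (21 − 6) − 13 = 2, and the invariant factors of ∂_2 are all 1, so H_1 = Z^2.
  H_2: rank ker ∂_2 − rank ∂_3 = (14 − 13) − 0 = 1, and there is no ∂_3, so H_2 = Z.

As a check, the Euler characteristic is 7 − 21 + 14 = 0, which agrees with 1 − 2 + 1 = 0.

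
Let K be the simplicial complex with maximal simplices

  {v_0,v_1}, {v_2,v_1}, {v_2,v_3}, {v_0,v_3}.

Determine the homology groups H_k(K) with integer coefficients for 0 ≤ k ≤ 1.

Fix the vertex order v_0 < v_1 < v_2 < v_3 and write every simplex with vertices in increasing order. Then dim K = 1 and the simplices of K are:

  0-simplices (4): [v_0], [v_1], [v_2], [v_3]
  1-simplices (4): [v_0,v_1], [v_0,v_3], [v_1,v_2], [v_2,v_3]

so the chain groups are C_0 ≅ Z^4, C_1 ≅ Z^4.

The boundary map ∂_1: C_1 → C_0 sends each edge [p,q] (with p < q) to q − p. For instance
  ∂[v_0,v_1] = [v_1] − [v_0].
As a 4×4 matrix over Z this has rank 3, with invariant factors (1,1,1).

Computing H_k = (kernel of ∂_k) / (image of ∂_{k+1}):

  H_0: rank C_0 − rank ∂_1 = 4 − 3 = 1, and the invariant factors of ∂_1 are all 1, so H_0 = Z.
  H_1: rank ker ∂_1 − rank ∂_2 = (4 − 3) − 0 = 1, and there is no ∂_2, so H_1 = Z.

H_0 = Z,  H_1 = Z.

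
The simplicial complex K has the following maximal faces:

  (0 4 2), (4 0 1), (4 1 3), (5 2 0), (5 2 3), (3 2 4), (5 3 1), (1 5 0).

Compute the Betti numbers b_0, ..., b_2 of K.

b_0 = 1, b_1 = 0, b_2 = 1.

Fix the vertex order 0 < 1 < 2 < 3 < 4 < 5 and write every simplex with vertices in increasing order. Then dim K = 2 and the simplices of K are:

  0-simplices (6): [0], [1], [2], [3], [4], [5]
  1-simplices (12): [0,1], [0,2], [0,4], [0,5], [1,3], [1,4], [1,5], [2,3], [2,4], [2,5], [3,4], [3,5]
  2-simplices (8): [0,1,4], [0,1,5], [0,2,4], [0,2,5], [1,3,4], [1,3,5], [2,3,4], [2,3,5]

so the chain groups are C_0 ≅ Z^6, C_1 ≅ Z^12, C_2 ≅ Z^8.

∂_1: C_1 → C_0 is given by ∂[p,q] = [q] − [p]. For instance
  ∂[2,4] = [4] − [2].
The resulting 6×12 matrix has rank 5, and its Smith normal form has invariant factors (1,1,1,1,1).

∂_2: C_2 → C_1 maps a triangle to the signed sum of its edges. For instance
  ∂[2,3,5] = [3,5] − [2,5] + [2,3],
  ∂[0,2,4] = [2,4] − [0,4] + [0,2].
This gives a 12×8 integer matrix of rank 7; reducing to Smith normal form yields diagonal entries (1,1,1,1,1,1,1).

From H_k ≅ ker(∂_k) / im(∂_{k+1}) we obtain:

  H_0: rank C_0 − rank ∂_1 = 6 − 5 = 1, and the invariant factors of ∂_1 are all 1, so H_0 ≅ Z.
  H_1: rank ker ∂_1 − rank ∂_2 = (12 − 5) − 7 = 0, and the invariant factors of ∂_2 are all 1, so H_1 ≅ 0.
  H_2: rank ker ∂_2 − rank ∂_3 = (8 − 7) − 0 = 1, and there is no ∂_3, so H_2 ≅ Z.

Hence the Betti numbers are b_0 = 1, b_1 = 0, b_2 = 1.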